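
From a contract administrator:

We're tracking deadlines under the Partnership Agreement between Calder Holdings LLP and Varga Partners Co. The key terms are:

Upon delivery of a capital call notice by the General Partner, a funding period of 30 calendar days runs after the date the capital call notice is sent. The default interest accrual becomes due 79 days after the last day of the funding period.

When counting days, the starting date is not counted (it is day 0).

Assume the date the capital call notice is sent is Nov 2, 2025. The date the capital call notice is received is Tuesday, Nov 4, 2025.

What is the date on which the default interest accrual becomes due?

The last day of the funding period: Nov 2, 2025 + 30 days = Dec 2, 2025.
The date on which the default interest accrual becomes due: Dec 2, 2025 + 79 days = Feb 19, 2026.

Feb 19, 2026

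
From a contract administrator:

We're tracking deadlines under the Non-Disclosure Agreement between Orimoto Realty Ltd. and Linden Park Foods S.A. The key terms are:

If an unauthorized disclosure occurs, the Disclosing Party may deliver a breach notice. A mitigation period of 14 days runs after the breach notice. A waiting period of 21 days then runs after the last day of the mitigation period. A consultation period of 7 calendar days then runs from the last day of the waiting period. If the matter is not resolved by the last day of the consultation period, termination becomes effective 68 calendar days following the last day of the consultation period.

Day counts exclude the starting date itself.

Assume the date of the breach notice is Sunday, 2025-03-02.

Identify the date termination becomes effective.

2025-06-20

Adding 14 calendar days to 2025-03-02 gives 2025-03-16, which is the last day of the mitigation period.
The last day of the waiting period: 21 calendar days after 2025-03-16 is 2025-04-06.
The last day of the consultation period: 2025-04-06 + 7 days = 2025-04-13.
The date termination becomes effective: 68 calendar days after 2025-04-13 is 2025-06-20.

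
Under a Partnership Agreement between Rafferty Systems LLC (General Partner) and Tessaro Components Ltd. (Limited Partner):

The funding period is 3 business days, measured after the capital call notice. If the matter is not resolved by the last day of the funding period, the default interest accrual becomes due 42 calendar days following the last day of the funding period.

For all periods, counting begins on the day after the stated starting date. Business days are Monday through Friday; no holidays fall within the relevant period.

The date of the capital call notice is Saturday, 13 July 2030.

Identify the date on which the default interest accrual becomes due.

The last day of the funding period: counting 3 business days from Saturday, 13 July 2030 (Jul 15, Jul 16, Jul 17, skipping weekends) reaches Wednesday, 17 July 2030.
The date on which the default interest accrual becomes due: 17 July 2030 + 42 days = 28 August 2030.

28 August 2030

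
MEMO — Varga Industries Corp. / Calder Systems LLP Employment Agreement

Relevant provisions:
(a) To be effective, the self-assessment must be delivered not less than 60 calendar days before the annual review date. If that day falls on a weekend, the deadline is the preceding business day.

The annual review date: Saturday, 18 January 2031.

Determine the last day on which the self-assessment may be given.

19 November 2030

Counting back 60 calendar days from 18 January 2031 gives 19 November 2030. That is a Tuesday, so no adjustment is needed.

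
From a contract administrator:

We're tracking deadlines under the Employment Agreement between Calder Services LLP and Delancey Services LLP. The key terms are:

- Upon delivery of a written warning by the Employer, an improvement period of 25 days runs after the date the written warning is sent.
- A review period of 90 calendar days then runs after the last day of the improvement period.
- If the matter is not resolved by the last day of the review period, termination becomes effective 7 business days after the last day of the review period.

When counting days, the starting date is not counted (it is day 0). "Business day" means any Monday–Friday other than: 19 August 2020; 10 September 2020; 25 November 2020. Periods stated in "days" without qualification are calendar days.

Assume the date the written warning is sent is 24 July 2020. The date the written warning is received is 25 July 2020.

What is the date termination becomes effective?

26 November 2020

The last day of the improvement period: 25 calendar days after 24 July 2020 is 18 August 2020.
The last day of the review period: 18 August 2020 + 90 days = 16 November 2020.
The date termination becomes effective: counting 7 business days from Monday, 16 November 2020 (Nov 17, Nov 18, Nov 19, Nov 20, Nov 23, Nov 24, Nov 26, skipping weekends and the listed holiday on Nov 25) reaches Thursday, 26 November 2020.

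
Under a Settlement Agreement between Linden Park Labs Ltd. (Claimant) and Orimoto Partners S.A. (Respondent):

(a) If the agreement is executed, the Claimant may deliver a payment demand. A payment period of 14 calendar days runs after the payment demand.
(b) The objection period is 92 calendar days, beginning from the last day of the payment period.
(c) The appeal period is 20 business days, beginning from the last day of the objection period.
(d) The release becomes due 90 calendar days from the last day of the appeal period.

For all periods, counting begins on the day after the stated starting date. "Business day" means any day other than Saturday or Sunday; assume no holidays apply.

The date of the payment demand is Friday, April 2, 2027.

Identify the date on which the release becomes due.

November 11, 2027

Adding 14 calendar days to April 2, 2027 gives April 16, 2027, which is the last day of the payment period.
The last day of the objection period: 92 calendar days after April 16, 2027 is July 17, 2027.
The last day of the appeal period: counting 20 business days from Saturday, July 17, 2027 (Jul 19, Jul 20, Jul 21, Jul 22, …, Aug 11, Aug 12, Aug 13, skipping weekends) reaches Friday, August 13, 2027.
The date on which the release becomes due: August 13, 2027 + 90 days = November 11, 2027.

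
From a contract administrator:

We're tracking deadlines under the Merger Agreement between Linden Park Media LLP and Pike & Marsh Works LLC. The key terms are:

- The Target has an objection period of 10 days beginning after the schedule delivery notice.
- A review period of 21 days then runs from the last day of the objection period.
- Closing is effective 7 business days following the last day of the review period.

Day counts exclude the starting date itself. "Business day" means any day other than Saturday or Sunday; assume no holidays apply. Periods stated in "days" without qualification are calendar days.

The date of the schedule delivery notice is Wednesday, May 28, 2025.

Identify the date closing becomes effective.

July 8, 2025

The last day of the objection period: 10 calendar days after May 28, 2025 is June 7, 2025.
Adding 21 calendar days to June 7, 2025 gives June 28, 2025, which is the last day of the review period.
From Saturday, June 28, 2025, 7 business days (Jun 30, Jul 1, Jul 2, Jul 3, Jul 4, Jul 7, Jul 8, skipping weekends) brings us to Tuesday, July 8, 2025, which is the date closing becomes effective.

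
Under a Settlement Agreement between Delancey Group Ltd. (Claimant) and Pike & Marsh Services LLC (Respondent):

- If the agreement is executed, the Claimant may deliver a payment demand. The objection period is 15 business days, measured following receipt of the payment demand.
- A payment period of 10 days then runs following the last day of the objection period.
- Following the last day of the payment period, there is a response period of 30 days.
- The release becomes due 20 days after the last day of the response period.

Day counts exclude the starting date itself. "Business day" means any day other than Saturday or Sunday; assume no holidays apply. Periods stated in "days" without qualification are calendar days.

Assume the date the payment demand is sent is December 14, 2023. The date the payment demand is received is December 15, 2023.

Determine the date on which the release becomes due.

The last day of the objection period: counting 15 business days from Friday, December 15, 2023 (Dec 18, Dec 19, Dec 20, Dec 21, …, Jan 3, Jan 4, Jan 5, skipping weekends) reaches Friday, January 5, 2024.
The last day of the payment period: January 5, 2024 + 10 days = January 15, 2024.
Adding 30 calendar days to January 15, 2024 gives February 14, 2024, which is the last day of the response period.
Adding 20 calendar days to February 14, 2024 gives March 5, 2024, which is the date on which the release becomes due.

March 5, 2024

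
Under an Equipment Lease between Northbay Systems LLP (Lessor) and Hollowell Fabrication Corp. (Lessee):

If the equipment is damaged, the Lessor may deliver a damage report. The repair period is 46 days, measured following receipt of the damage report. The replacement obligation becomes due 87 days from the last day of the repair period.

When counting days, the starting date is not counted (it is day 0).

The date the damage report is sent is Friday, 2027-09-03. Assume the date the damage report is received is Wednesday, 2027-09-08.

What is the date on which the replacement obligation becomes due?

2028-01-19

The last day of the repair period: 2027-09-08 + 46 days = 2027-10-24.
The date on which the replacement obligation becomes due: 2027-10-24 + 87 days = 2028-01-19.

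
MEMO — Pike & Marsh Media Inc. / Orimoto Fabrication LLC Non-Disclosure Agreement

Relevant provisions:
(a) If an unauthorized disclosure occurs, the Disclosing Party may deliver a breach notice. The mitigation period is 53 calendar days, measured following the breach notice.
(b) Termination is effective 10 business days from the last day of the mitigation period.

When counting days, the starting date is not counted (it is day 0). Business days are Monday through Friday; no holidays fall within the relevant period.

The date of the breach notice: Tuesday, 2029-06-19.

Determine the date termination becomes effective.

Adding 53 calendar days to 2029-06-19 gives 2029-08-11, which is the last day of the mitigation period.
The date termination becomes effective: counting 10 business days from Saturday, 2029-08-11 (Aug 13, Aug 14, Aug 15, Aug 16, Aug 17, Aug 20, Aug 21, Aug 22, Aug 23, Aug 24, skipping weekends) reaches Friday, 2029-08-24.

2029-08-24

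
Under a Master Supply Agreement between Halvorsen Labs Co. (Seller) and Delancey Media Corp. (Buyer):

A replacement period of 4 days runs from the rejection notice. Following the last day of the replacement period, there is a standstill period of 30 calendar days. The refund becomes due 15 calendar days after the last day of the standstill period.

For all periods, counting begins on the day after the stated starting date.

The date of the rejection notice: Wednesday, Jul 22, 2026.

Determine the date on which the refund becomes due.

Sep 9, 2026

Adding 4 calendar days to Jul 22, 2026 gives Jul 26, 2026, which is the last day of the replacement period.
The last day of the standstill period: Jul 26, 2026 + 30 days = Aug 25, 2026.
The date on which the refund becomes due: Aug 25, 2026 + 15 days = Sep 9, 2026.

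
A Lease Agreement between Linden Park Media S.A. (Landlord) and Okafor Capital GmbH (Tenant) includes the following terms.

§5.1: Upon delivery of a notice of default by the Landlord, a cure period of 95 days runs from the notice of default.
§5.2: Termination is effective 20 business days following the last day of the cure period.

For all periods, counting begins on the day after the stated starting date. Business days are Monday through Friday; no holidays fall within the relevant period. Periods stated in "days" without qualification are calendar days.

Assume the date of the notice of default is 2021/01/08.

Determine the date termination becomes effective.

2021/05/11

The last day of the cure period: 95 calendar days after 2021/01/08 is 2021/04/13.
The date termination becomes effective: 20 business days after Tuesday, 2021/04/13, skipping weekends — Apr 14, Apr 15, Apr 16, Apr 19, …, May 7, May 10, May 11 — lands on Tuesday, 2021/05/11.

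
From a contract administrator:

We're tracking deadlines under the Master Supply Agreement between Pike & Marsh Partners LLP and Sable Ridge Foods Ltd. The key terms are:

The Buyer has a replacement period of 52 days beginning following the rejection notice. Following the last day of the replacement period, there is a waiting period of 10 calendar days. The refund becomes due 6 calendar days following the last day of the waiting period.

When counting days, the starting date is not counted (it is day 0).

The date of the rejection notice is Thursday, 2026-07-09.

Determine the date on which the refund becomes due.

The last day of the replacement period: 52 calendar days after 2026-07-09 is 2026-08-30.
The last day of the waiting period: 10 calendar days after 2026-08-30 is 2026-09-09.
Adding 6 calendar days to 2026-09-09 gives 2026-09-15, which is the date on which the refund becomes due.

2026-09-15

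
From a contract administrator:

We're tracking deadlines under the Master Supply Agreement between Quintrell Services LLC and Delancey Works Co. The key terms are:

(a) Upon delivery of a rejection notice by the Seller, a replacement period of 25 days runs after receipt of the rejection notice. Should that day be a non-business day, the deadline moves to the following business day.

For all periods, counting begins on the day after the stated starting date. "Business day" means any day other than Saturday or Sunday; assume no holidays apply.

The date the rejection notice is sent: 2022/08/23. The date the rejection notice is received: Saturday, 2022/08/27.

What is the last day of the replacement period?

The last day of the replacement period: 25 calendar days after 2022/08/27 is 2022/09/21. 2022/09/21 is a Wednesday, so no roll-forward applies.

2022/09/21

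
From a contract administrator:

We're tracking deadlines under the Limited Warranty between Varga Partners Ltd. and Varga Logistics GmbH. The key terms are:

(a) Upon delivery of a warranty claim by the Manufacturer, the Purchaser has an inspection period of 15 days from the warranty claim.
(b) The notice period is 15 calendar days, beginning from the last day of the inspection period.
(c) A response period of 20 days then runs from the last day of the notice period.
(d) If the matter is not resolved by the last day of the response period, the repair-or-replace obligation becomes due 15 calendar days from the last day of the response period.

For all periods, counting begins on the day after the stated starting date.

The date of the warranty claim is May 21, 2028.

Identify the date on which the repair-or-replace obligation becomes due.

July 25, 2028

The last day of the inspection period: May 21, 2028 + 15 days = June 5, 2028.
The last day of the notice period: June 5, 2028 + 15 days = June 20, 2028.
Adding 20 calendar days to June 20, 2028 gives July 10, 2028, which is the last day of the response period.
The date on which the repair-or-replace obligation becomes due: 15 calendar days after July 10, 2028 is July 25, 2028.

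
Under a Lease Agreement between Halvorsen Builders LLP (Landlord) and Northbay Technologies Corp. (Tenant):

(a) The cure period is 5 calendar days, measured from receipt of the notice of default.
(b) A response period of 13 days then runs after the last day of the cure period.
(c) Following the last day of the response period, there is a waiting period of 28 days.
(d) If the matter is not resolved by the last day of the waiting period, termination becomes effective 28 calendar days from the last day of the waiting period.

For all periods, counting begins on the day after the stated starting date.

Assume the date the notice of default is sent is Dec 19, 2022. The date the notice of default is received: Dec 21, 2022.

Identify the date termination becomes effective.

Mar 5, 2023

Adding 5 calendar days to Dec 21, 2022 gives Dec 26, 2022, which is the last day of the cure period.
Adding 13 calendar days to Dec 26, 2022 gives Jan 8, 2023, which is the last day of the response period.
The last day of the waiting period: 28 calendar days after Jan 8, 2023 is Feb 5, 2023.
The date termination becomes effective: 28 calendar days after Feb 5, 2023 is Mar 5, 2023.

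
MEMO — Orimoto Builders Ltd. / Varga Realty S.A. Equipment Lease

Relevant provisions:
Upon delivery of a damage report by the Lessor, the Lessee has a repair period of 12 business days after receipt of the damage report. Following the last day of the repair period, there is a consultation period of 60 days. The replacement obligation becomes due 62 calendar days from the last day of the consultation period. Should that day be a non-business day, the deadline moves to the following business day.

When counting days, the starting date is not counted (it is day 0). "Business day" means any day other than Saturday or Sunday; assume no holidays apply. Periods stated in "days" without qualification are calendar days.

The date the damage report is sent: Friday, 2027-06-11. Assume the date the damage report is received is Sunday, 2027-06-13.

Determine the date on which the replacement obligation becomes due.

The last day of the repair period: 12 business days after Sunday, 2027-06-13, skipping weekends — Jun 14, Jun 15, Jun 16, Jun 17, …, Jun 25, Jun 28, Jun 29 — lands on Tuesday, 2027-06-29.
The last day of the consultation period: 60 calendar days after 2027-06-29 is 2027-08-28.
The date on which the replacement obligation becomes due: 2027-08-28 + 62 days = 2027-10-29. 2027-10-29 is a Friday, so no roll-forward applies.

2027-10-29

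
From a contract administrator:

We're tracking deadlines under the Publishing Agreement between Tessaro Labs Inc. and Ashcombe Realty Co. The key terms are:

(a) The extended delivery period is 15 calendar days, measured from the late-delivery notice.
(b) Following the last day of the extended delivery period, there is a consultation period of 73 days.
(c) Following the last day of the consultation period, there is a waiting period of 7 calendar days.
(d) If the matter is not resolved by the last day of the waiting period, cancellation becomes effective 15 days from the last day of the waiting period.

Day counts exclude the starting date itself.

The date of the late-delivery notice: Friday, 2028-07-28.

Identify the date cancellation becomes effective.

2028-11-15

The last day of the extended delivery period: 2028-07-28 + 15 days = 2028-08-12.
Adding 73 calendar days to 2028-08-12 gives 2028-10-24, which is the last day of the consultation period.
The last day of the waiting period: 7 calendar days after 2028-10-24 is 2028-10-31.
The date cancellation becomes effective: 15 calendar days after 2028-10-31 is 2028-11-15.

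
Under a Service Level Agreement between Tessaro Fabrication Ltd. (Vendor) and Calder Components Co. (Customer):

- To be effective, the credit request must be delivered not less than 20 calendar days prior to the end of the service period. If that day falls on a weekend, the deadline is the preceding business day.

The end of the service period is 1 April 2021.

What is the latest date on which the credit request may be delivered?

Counting back 20 calendar days from 1 April 2021 gives 12 March 2021. That is a Friday, so no adjustment is needed.

12 March 2021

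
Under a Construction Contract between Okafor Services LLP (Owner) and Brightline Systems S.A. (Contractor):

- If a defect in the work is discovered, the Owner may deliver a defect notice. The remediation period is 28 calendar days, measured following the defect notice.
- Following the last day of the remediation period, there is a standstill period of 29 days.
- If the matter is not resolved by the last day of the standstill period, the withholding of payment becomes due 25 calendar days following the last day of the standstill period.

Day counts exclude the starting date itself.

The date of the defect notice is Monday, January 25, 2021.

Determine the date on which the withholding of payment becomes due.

The last day of the remediation period: January 25, 2021 + 28 days = February 22, 2021.
The last day of the standstill period: 29 calendar days after February 22, 2021 is March 23, 2021.
Adding 25 calendar days to March 23, 2021 gives April 17, 2021, which is the date on which the withholding of payment becomes due.

April 17, 2021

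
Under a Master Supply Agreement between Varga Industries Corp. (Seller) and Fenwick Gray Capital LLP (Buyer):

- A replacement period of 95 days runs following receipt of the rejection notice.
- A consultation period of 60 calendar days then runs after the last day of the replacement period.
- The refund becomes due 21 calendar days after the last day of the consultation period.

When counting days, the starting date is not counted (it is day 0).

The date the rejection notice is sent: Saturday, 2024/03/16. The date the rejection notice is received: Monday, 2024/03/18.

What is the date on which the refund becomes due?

Adding 95 calendar days to 2024/03/18 gives 2024/06/21, which is the last day of the replacement period.
The last day of the consultation period: 60 calendar days after 2024/06/21 is 2024/08/20.
The date on which the refund becomes due: 21 calendar days after 2024/08/20 is 2024/09/10.

2024/09/10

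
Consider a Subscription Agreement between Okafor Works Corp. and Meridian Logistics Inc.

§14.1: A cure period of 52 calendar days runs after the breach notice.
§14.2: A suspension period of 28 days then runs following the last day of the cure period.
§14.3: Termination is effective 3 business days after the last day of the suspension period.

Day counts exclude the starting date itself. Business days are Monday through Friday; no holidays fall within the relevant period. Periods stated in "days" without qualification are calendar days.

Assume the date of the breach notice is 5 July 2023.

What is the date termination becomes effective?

Adding 52 calendar days to 5 July 2023 gives 26 August 2023, which is the last day of the cure period.
Adding 28 calendar days to 26 August 2023 gives 23 September 2023, which is the last day of the suspension period.
The date termination becomes effective: counting 3 business days from Saturday, 23 September 2023 (Sep 25, Sep 26, Sep 27, skipping weekends) reaches Wednesday, 27 September 2023.

27 September 2023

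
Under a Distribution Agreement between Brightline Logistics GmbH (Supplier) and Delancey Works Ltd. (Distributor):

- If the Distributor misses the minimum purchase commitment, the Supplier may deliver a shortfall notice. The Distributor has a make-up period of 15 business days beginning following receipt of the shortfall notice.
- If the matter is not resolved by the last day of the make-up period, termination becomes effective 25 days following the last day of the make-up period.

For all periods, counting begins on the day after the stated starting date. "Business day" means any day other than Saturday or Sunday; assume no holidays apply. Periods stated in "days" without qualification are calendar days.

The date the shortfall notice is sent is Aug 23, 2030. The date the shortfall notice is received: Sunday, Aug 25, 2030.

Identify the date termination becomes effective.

The last day of the make-up period: counting 15 business days from Sunday, Aug 25, 2030 (Aug 26, Aug 27, Aug 28, Aug 29, …, Sep 11, Sep 12, Sep 13, skipping weekends) reaches Friday, Sep 13, 2030.
The date termination becomes effective: 25 calendar days after Sep 13, 2030 is Oct 8, 2030.

Oct 8, 2030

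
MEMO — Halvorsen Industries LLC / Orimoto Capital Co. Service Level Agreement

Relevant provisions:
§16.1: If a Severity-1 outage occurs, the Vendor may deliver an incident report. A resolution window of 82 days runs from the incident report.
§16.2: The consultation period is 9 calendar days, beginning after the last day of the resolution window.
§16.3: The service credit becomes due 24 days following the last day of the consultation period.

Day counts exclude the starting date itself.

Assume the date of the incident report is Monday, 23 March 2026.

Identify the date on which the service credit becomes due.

16 July 2026

The last day of the resolution window: 82 calendar days after 23 March 2026 is 13 June 2026.
The last day of the consultation period: 13 June 2026 + 9 days = 22 June 2026.
The date on which the service credit becomes due: 24 calendar days after 22 June 2026 is 16 July 2026.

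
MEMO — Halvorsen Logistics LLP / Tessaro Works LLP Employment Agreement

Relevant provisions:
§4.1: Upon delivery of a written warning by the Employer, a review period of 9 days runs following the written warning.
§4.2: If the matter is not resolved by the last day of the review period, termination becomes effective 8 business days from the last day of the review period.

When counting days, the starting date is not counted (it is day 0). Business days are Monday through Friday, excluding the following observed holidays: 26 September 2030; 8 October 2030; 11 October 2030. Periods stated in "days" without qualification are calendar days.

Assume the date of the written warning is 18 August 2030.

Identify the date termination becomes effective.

The last day of the review period: 18 August 2030 + 9 days = 27 August 2030.
From Tuesday, 27 August 2030, 8 business days (Aug 28, Aug 29, Aug 30, Sep 2, Sep 3, Sep 4, Sep 5, Sep 6, skipping weekends) brings us to Friday, 6 September 2030, which is the date termination becomes effective.

6 September 2030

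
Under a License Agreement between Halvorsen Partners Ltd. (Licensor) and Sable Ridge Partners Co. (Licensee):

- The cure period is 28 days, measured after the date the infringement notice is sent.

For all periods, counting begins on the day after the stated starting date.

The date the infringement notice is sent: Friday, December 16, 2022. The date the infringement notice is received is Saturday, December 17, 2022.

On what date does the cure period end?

The last day of the cure period: December 16, 2022 + 28 days = January 13, 2023.

January 13, 2023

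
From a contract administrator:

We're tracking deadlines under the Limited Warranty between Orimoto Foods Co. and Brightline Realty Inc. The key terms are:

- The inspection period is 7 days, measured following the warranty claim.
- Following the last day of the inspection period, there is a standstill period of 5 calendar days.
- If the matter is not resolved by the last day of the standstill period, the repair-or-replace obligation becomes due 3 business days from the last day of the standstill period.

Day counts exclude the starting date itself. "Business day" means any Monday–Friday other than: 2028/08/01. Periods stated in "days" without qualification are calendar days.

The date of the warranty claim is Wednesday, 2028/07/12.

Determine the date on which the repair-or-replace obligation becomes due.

The last day of the inspection period: 2028/07/12 + 7 days = 2028/07/19.
The last day of the standstill period: 5 calendar days after 2028/07/19 is 2028/07/24.
The date on which the repair-or-replace obligation becomes due: 3 business days after Monday, 2028/07/24, skipping weekends — Jul 25, Jul 26, Jul 27 — lands on Thursday, 2028/07/27.

2028/07/27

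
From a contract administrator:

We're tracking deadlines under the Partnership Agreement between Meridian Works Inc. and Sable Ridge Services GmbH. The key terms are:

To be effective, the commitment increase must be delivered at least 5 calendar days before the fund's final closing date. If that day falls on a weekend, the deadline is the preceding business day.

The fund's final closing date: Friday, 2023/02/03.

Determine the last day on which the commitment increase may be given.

2023/02/03 minus 5 days is 2023/01/29. That is a Sunday, so the deadline moves back to Friday, 2023/01/27.

2023/01/27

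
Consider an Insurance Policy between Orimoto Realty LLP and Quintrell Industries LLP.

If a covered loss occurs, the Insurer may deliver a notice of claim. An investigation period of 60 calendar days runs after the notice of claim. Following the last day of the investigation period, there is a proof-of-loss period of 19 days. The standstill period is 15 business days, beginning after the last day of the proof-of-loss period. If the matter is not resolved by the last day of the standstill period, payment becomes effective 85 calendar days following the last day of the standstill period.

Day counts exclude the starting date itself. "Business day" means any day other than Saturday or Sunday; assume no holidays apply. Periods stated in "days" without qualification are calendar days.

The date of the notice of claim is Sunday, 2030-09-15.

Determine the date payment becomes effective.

The last day of the investigation period: 60 calendar days after 2030-09-15 is 2030-11-14.
The last day of the proof-of-loss period: 2030-11-14 + 19 days = 2030-12-03.
The last day of the standstill period: 15 business days after Tuesday, 2030-12-03, skipping weekends — Dec 4, Dec 5, Dec 6, Dec 9, …, Dec 20, Dec 23, Dec 24 — lands on Tuesday, 2030-12-24.
Adding 85 calendar days to 2030-12-24 gives 2031-03-19, which is the date payment becomes effective.

2031-03-19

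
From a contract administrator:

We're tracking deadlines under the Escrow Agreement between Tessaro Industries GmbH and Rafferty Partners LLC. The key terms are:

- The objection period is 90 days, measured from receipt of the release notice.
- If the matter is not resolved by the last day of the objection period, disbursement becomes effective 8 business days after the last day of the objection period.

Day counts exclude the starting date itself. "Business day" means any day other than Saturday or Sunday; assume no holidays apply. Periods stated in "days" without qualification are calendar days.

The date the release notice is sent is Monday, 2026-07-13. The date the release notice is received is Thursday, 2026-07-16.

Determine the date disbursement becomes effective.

2026-10-26

Adding 90 calendar days to 2026-07-16 gives 2026-10-14, which is the last day of the objection period.
From Wednesday, 2026-10-14, 8 business days (Oct 15, Oct 16, Oct 19, Oct 20, Oct 21, Oct 22, Oct 23, Oct 26, skipping weekends) brings us to Monday, 2026-10-26, which is the date disbursement becomes effective.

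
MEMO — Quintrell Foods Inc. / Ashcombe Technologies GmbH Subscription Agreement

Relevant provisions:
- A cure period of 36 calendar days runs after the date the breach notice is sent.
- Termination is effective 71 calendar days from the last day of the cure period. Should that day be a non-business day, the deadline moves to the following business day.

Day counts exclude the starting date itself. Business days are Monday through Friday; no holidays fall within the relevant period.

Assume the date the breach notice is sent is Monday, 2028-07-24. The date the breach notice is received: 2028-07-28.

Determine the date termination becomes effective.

Adding 36 calendar days to 2028-07-24 gives 2028-08-29, which is the last day of the cure period.
The date termination becomes effective: 2028-08-29 + 71 days = 2028-11-08. 2028-11-08 is a Wednesday, so no roll-forward applies.

2028-11-08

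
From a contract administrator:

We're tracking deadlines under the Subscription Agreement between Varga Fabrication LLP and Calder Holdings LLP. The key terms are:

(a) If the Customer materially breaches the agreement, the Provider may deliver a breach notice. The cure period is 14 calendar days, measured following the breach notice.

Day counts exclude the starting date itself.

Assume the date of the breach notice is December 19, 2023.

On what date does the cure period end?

January 2, 2024

The last day of the cure period: 14 calendar days after December 19, 2023 is January 2, 2024.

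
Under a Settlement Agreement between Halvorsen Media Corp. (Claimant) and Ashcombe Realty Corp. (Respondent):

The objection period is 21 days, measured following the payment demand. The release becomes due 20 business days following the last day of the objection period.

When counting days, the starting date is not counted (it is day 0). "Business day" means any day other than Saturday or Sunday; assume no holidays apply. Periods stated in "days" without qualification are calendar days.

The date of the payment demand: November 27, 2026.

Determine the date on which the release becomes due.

January 15, 2027

The last day of the objection period: 21 calendar days after November 27, 2026 is December 18, 2026.
The date on which the release becomes due: 20 business days after Friday, December 18, 2026, skipping weekends — Dec 21, Dec 22, Dec 23, Dec 24, …, Jan 13, Jan 14, Jan 15 — lands on Friday, January 15, 2027.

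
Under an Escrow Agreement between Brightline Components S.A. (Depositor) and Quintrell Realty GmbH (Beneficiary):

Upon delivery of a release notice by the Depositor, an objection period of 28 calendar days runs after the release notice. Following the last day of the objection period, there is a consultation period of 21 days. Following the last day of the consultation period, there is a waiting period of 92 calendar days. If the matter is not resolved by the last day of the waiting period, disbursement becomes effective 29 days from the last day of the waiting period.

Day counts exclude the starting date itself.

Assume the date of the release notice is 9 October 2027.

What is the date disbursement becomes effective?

27 March 2028

Adding 28 calendar days to 9 October 2027 gives 6 November 2027, which is the last day of the objection period.
The last day of the consultation period: 6 November 2027 + 21 days = 27 November 2027.
The last day of the waiting period: 27 November 2027 + 92 days = 27 February 2028.
The date disbursement becomes effective: 27 February 2028 + 29 days = 27 March 2028.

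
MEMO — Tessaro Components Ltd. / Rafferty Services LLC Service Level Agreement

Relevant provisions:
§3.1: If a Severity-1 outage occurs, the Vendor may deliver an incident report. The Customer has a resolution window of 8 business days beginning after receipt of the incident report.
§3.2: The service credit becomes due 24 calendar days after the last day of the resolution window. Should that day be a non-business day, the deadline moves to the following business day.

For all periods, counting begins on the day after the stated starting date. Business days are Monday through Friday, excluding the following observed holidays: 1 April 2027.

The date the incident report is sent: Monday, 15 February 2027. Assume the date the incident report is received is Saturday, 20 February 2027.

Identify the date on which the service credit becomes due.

29 March 2027

The last day of the resolution window: counting 8 business days from Saturday, 20 February 2027 (Feb 22, Feb 23, Feb 24, Feb 25, Feb 26, Mar 1, Mar 2, Mar 3, skipping weekends) reaches Wednesday, 3 March 2027.
The date on which the service credit becomes due: 3 March 2027 + 24 days = 27 March 2027. That falls on a Saturday, so it rolls to the next business day, Monday, 29 March 2027.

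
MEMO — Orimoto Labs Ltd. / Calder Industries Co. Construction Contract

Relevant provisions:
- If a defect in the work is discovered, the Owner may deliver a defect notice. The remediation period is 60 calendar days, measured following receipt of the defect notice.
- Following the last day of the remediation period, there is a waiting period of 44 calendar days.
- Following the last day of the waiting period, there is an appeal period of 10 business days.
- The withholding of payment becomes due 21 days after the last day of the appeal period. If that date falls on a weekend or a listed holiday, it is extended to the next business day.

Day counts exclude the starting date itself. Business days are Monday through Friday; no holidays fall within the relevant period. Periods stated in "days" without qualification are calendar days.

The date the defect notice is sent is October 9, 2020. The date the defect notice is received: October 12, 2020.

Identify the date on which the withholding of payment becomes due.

The last day of the remediation period: October 12, 2020 + 60 days = December 11, 2020.
The last day of the waiting period: 44 calendar days after December 11, 2020 is January 24, 2021.
From Sunday, January 24, 2021, 10 business days (Jan 25, Jan 26, Jan 27, Jan 28, Jan 29, Feb 1, Feb 2, Feb 3, Feb 4, Feb 5, skipping weekends) brings us to Friday, February 5, 2021, which is the last day of the appeal period.
The date on which the withholding of payment becomes due: 21 calendar days after February 5, 2021 is February 26, 2021. February 26, 2021 is a Friday, so no roll-forward applies.

February 26, 2021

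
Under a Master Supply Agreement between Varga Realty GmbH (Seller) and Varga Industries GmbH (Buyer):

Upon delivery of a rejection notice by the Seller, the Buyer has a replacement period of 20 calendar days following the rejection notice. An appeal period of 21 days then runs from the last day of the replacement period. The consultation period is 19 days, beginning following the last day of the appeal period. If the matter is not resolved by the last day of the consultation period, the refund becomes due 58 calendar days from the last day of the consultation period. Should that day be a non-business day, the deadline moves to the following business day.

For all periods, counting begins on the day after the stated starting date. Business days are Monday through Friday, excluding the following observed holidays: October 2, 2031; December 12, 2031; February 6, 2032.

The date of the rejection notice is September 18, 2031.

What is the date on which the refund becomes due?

January 14, 2032

The last day of the replacement period: September 18, 2031 + 20 days = October 8, 2031.
The last day of the appeal period: October 8, 2031 + 21 days = October 29, 2031.
Adding 19 calendar days to October 29, 2031 gives November 17, 2031, which is the last day of the consultation period.
Adding 58 calendar days to November 17, 2031 gives January 14, 2032, which is the date on which the refund becomes due. January 14, 2032 is a Wednesday and is not a listed holiday, so no roll-forward applies.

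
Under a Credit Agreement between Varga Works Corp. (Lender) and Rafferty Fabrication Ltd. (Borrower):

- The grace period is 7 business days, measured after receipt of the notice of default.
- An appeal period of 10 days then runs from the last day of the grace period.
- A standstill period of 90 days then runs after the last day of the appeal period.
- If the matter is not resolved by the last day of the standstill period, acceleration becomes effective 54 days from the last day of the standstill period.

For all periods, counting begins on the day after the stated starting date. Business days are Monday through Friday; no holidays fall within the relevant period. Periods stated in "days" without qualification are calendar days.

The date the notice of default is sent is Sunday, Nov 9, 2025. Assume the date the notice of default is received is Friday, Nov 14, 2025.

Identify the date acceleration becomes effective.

The last day of the grace period: counting 7 business days from Friday, Nov 14, 2025 (Nov 17, Nov 18, Nov 19, Nov 20, Nov 21, Nov 24, Nov 25, skipping weekends) reaches Tuesday, Nov 25, 2025.
Adding 10 calendar days to Nov 25, 2025 gives Dec 5, 2025, which is the last day of the appeal period.
The last day of the standstill period: Dec 5, 2025 + 90 days = Mar 5, 2026.
Adding 54 calendar days to Mar 5, 2026 gives Apr 28, 2026, which is the date acceleration becomes effective.

Apr 28, 2026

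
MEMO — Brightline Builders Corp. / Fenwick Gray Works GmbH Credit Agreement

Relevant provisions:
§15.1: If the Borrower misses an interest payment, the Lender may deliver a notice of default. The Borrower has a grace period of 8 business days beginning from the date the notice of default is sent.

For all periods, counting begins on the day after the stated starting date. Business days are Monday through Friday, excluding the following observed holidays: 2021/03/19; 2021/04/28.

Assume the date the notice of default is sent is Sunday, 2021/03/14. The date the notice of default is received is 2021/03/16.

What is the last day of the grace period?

2021/03/25

The last day of the grace period: counting 8 business days from Sunday, 2021/03/14 (Mar 15, Mar 16, Mar 17, Mar 18, Mar 22, Mar 23, Mar 24, Mar 25, skipping weekends and the listed holiday on Mar 19) reaches Thursday, 2021/03/25.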